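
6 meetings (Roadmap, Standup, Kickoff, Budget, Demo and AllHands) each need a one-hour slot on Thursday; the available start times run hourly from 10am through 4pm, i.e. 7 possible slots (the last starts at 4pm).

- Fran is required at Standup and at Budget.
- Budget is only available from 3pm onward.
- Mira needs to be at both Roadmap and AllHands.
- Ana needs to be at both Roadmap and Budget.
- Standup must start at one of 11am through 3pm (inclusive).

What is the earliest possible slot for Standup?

Standup is available from 11am; Standup's own window allows nothing later than 3pm.
Standup at 11am is achievable: Kickoff=10am; Standup=11am; Demo=10am; Budget=3pm; AllHands=11am; Roadmap=10am.

11am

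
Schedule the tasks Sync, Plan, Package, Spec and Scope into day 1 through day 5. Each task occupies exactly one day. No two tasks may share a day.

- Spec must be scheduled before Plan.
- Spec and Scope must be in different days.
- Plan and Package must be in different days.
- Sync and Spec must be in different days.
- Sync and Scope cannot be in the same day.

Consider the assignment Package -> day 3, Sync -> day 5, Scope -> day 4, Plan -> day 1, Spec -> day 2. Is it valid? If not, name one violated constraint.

No. Spec must be scheduled before Plan is not satisfied.

Plan and Package must be in different days — holds.
Sync and Scope cannot be in the same day — holds.
Sync and Spec must be in different days — holds.
Spec must be scheduled before Plan — violated.
No two tasks may share a day — holds.
Spec and Scope must be in different days — holds.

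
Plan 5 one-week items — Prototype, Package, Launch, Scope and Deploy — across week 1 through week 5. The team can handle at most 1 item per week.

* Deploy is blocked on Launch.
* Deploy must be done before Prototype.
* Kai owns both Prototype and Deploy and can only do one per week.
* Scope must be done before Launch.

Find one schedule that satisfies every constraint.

Deploy -> week 3; Scope -> week 1; Package -> week 5; Launch -> week 2; Prototype -> week 4

Checking: Scope(week 1) before Launch(week 2); Deploy(week 3) before Prototype(week 4); Launch(week 2) before Deploy(week 3); Prototype(week 4) != Deploy(week 3); max 1 per week (cap 1).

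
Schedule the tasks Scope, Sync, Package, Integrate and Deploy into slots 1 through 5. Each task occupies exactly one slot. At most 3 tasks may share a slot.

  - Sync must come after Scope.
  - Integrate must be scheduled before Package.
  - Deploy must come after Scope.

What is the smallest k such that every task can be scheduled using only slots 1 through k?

2

The precedence chain requires at least 2 distinct slots.
With at most 3 per slot and 5 tasks, at least 2 slots are needed.
2 works (last occupied slot: 2): for example Deploy=2; Sync=2; Scope=1; Integrate=1; Package=2.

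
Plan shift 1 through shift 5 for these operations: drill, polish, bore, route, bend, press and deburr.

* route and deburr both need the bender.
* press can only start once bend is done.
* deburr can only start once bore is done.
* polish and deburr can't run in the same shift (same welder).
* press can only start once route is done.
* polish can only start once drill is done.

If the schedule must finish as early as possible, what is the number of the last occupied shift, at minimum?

shift 3

The precedence chain requires at least 2 distinct shifts.
Could 2 shifts be enough, i.e. nothing placed later than shift 2? No: deburr must come after bore (at shift 1 or later) → {shift 2}; polish must come after drill (at shift 1 or later) → {shift 2}; deburr can't share with polish (shift 2) → nothing is left.
So 2 shifts is not enough.
3 works (last occupied shift: shift 3): for example bore=shift 1; press=shift 2; polish=shift 2; drill=shift 1; bend=shift 1; route=shift 1; deburr=shift 3.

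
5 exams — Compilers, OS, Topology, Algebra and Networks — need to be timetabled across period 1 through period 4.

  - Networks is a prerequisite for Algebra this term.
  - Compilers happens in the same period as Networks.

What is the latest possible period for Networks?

Downstream work caps Networks at period 3.
Networks at period 3 is achievable: Algebra -> period 4, OS -> period 1, Compilers -> period 3, Topology -> period 1, Networks -> period 3.

period 3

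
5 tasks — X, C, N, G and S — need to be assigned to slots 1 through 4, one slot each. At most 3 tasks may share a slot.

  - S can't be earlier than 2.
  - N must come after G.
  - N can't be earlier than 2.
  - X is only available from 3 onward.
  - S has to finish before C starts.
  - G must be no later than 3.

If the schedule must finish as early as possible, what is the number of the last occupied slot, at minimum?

The precedence chain requires at least 2 distinct slots.
With at most 3 per slot and 5 tasks, at least 2 slots are needed.
X can't be placed before 3, so the schedule must run through at least slot 3.
3 works (last occupied slot: 3): for example X=3, N=2, G=1, C=3, S=2.

3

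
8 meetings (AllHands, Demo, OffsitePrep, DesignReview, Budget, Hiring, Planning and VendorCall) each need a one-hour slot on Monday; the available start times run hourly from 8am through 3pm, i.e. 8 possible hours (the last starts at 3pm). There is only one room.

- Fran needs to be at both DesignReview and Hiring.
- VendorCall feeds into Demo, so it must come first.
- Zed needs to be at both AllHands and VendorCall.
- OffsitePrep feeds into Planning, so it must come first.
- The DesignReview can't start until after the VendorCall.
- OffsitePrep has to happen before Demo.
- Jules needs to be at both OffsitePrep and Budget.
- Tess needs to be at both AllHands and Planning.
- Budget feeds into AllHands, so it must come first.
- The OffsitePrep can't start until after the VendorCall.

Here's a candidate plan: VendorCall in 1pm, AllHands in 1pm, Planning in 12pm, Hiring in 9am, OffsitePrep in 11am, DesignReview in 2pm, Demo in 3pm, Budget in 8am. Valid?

Fran needs to be at both DesignReview and Hiring — holds.
Tess needs to be at both AllHands and Planning — holds.
VendorCall feeds into Demo, so it must come first — holds.
Budget feeds into AllHands, so it must come first — holds.
The DesignReview can't start until after the VendorCall — holds.
OffsitePrep has to happen before Demo — holds.
OffsitePrep feeds into Planning, so it must come first — holds.
Jules needs to be at both OffsitePrep and Budget — holds.
Zed needs to be at both AllHands and VendorCall — violated.
There is only one room — violated.
The OffsitePrep can't start until after the VendorCall — violated.

No — it violates: Zed needs to be at both AllHands and VendorCall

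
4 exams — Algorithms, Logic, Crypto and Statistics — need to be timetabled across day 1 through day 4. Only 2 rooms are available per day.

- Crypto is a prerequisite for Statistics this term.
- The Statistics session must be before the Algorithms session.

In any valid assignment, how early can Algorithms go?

Precedence pushes Algorithms to at least day 3.
Algorithms at day 3 is achievable: Crypto=day 1; Logic=day 1; Statistics=day 2; Algorithms=day 3.

day 3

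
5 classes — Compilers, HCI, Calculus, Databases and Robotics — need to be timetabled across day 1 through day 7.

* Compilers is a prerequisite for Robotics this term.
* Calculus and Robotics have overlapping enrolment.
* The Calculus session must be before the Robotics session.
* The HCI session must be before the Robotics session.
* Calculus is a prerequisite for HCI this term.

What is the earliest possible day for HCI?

Precedence pushes HCI to at least day 2; downstream work caps HCI at day 6.
HCI at day 2 is achievable: HCI=day 2; Robotics=day 3; Calculus=day 1; Compilers=day 1; Databases=day 1.

day 2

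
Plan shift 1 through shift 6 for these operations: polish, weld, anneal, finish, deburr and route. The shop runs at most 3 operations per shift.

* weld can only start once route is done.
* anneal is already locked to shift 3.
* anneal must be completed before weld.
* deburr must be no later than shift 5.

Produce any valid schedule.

route in shift 1; polish in shift 1; anneal in shift 3; weld in shift 4; deburr in shift 1; finish in shift 2

Checking: anneal(shift 3) before weld(shift 4); route(shift 1) before weld(shift 4); deburr=shift 1 in [shift 1,shift 5]; anneal=shift 3 in [shift 3,shift 3]; max 3 per shift (cap 3).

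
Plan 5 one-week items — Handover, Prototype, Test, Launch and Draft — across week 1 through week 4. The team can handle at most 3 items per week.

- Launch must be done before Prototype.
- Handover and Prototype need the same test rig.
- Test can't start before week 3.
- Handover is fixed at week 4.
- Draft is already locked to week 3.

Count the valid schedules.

6

Splitting on Prototype: it can be week 2 (2), week 3 (4). Listing each branch's schedules as (Handover, Test, Launch, Draft) by week number:
Prototype=week 2: (4,3,1,3) (4,4,1,3) — 2.
Prototype=week 3: (4,3,1,3) (4,3,2,3) (4,4,1,3) (4,4,2,3) — 4.
Summing: 2 + 4 = 6.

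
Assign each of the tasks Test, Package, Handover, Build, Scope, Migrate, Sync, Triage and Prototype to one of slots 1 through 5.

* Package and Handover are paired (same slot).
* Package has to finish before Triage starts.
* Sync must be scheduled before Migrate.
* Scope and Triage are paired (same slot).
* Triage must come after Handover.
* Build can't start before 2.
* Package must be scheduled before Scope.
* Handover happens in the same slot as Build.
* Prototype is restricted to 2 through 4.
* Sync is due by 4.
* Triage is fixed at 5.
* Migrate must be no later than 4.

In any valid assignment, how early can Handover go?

Handover must be in the same slot as Build, which can't be before 2, so Handover is at least 2; downstream work caps Handover at 4.
Handover at 2 is achievable: Prototype -> 2; Test -> 1; Triage -> 5; Scope -> 5; Package -> 2; Build -> 2; Migrate -> 2; Sync -> 1; Handover -> 2.

2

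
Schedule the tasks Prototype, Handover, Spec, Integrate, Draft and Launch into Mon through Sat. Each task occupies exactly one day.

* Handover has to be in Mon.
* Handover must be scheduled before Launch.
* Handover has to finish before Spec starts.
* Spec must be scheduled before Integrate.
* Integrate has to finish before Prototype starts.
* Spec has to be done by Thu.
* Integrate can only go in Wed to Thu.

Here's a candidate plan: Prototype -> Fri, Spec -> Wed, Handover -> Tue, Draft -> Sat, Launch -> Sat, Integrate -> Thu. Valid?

Handover has to be in Mon — violated.
Spec must be scheduled before Integrate — holds.
Handover must be scheduled before Launch — holds.
Integrate can only go in Wed to Thu — holds.
Spec has to be done by Thu — holds.
Handover has to finish before Spec starts — holds.
Integrate has to finish before Prototype starts — holds.

No. Handover has to be in Mon is not satisfied.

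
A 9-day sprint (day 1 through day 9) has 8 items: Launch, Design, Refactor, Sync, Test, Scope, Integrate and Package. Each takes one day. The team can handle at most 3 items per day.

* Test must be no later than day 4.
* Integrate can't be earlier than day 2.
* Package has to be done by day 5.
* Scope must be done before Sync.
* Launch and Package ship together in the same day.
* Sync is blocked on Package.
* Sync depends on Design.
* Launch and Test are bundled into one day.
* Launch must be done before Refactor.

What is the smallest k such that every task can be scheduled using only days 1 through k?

The precedence chain requires at least 2 distinct days.
With at most 3 per day and 8 tasks, at least 3 days are needed.
3 works (last occupied day: day 3): for example Package in day 1, Design in day 2, Sync in day 3, Refactor in day 3, Launch in day 1, Integrate in day 2, Scope in day 2, Test in day 1.

3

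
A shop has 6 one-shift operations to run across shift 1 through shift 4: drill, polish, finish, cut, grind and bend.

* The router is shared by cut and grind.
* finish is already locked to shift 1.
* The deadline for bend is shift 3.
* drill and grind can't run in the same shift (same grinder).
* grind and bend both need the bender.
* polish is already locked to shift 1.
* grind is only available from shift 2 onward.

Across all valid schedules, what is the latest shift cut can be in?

shift 4

cut at shift 4 is achievable: polish in shift 1; grind in shift 2; drill in shift 1; cut in shift 4; finish in shift 1; bend in shift 1.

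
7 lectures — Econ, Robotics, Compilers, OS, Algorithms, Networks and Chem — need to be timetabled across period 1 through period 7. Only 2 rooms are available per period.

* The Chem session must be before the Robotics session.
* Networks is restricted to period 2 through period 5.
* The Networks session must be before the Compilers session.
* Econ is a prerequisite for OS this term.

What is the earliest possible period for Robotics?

Precedence pushes Robotics to at least period 2.
Robotics at period 2 is achievable: Compilers=period 3; Networks=period 2; Chem=period 1; Algorithms=period 4; Econ=period 1; Robotics=period 2; OS=period 3.

period 2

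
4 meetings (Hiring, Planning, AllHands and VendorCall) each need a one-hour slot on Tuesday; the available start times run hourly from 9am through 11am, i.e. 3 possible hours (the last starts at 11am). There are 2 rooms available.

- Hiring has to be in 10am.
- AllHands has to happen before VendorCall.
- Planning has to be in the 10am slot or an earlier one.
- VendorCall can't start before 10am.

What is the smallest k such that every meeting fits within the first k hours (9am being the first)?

2

The precedence chain requires at least 2 distinct hours.
With at most 2 per hour and 4 meetings, at least 2 hours are needed.
2 works (last occupied hour: 10am): for example Hiring in 10am; AllHands in 9am; VendorCall in 10am; Planning in 9am.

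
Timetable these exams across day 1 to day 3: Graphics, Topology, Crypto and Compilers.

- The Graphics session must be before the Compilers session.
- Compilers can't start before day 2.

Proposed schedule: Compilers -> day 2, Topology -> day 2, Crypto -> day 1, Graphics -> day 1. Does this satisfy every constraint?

Yes, all constraints hold

Compilers can't start before day 2 — holds.
The Graphics session must be before the Compilers session — holds.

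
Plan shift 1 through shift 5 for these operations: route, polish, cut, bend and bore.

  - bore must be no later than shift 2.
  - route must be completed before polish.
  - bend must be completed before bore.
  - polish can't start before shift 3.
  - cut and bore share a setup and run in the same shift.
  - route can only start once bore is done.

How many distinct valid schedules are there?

3

Enumerating: cut=shift 2; bend=shift 1; polish=shift 4; bore=shift 2; route=shift 3 | bend=shift 1, route=shift 3, bore=shift 2, cut=shift 2, polish=shift 5 | bore -> shift 2; route -> shift 4; polish -> shift 5; bend -> shift 1; cut -> shift 2.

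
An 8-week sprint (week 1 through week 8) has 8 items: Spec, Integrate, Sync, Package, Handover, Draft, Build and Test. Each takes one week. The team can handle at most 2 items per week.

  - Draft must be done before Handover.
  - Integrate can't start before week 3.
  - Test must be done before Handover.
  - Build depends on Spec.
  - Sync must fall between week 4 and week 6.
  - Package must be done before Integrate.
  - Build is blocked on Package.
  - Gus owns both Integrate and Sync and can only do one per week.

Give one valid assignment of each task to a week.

Package=week 1, Build=week 4, Spec=week 1, Test=week 2, Draft=week 2, Integrate=week 3, Sync=week 4, Handover=week 3

Checking: Test(week 2) before Handover(week 3); Package(week 1) before Integrate(week 3); Package(week 1) before Build(week 4); Spec(week 1) before Build(week 4); Draft(week 2) before Handover(week 3); Integrate(week 3) != Sync(week 4); Integrate=week 3 in [week 3,week 8]; Sync=week 4 in [week 4,week 6]; max 2 per week (cap 2).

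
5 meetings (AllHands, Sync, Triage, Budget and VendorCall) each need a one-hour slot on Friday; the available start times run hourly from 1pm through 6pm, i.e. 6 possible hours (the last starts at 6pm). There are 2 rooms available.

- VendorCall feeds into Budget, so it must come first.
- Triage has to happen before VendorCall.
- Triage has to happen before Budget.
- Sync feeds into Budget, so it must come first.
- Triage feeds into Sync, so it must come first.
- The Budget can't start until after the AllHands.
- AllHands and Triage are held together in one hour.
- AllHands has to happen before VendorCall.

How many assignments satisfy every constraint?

50

Splitting on AllHands: it can be 1pm (30), 2pm (14), 3pm (5), 4pm (1). Listing each branch's schedules as (Sync, Triage, Budget, VendorCall):
AllHands=1pm: (2pm,1pm,3pm,2pm) (2pm,1pm,4pm,2pm) (2pm,1pm,4pm,3pm) (2pm,1pm,5pm,2pm) (2pm,1pm,5pm,3pm) (2pm,1pm,5pm,4pm) (2pm,1pm,6pm,2pm) (2pm,1pm,6pm,3pm) (2pm,1pm,6pm,4pm) (2pm,1pm,6pm,5pm) (3pm,1pm,4pm,2pm) (3pm,1pm,4pm,3pm) (3pm,1pm,5pm,2pm) (3pm,1pm,5pm,3pm) (3pm,1pm,5pm,4pm) (3pm,1pm,6pm,2pm) (3pm,1pm,6pm,3pm) (3pm,1pm,6pm,4pm) (3pm,1pm,6pm,5pm) (4pm,1pm,5pm,2pm) (4pm,1pm,5pm,3pm) (4pm,1pm,5pm,4pm) (4pm,1pm,6pm,2pm) (4pm,1pm,6pm,3pm) (4pm,1pm,6pm,4pm) (4pm,1pm,6pm,5pm) (5pm,1pm,6pm,2pm) (5pm,1pm,6pm,3pm) (5pm,1pm,6pm,4pm) (5pm,1pm,6pm,5pm) — 30.
AllHands=2pm: (3pm,2pm,4pm,3pm) (3pm,2pm,5pm,3pm) (3pm,2pm,5pm,4pm) (3pm,2pm,6pm,3pm) (3pm,2pm,6pm,4pm) (3pm,2pm,6pm,5pm) (4pm,2pm,5pm,3pm) (4pm,2pm,5pm,4pm) (4pm,2pm,6pm,3pm) (4pm,2pm,6pm,4pm) (4pm,2pm,6pm,5pm) (5pm,2pm,6pm,3pm) (5pm,2pm,6pm,4pm) (5pm,2pm,6pm,5pm) — 14.
AllHands=3pm: (4pm,3pm,5pm,4pm) (4pm,3pm,6pm,4pm) (4pm,3pm,6pm,5pm) (5pm,3pm,6pm,4pm) (5pm,3pm,6pm,5pm) — 5.
AllHands=4pm: (5pm,4pm,6pm,5pm) — 1.
Summing: 30 + 14 + 5 + 1 = 50.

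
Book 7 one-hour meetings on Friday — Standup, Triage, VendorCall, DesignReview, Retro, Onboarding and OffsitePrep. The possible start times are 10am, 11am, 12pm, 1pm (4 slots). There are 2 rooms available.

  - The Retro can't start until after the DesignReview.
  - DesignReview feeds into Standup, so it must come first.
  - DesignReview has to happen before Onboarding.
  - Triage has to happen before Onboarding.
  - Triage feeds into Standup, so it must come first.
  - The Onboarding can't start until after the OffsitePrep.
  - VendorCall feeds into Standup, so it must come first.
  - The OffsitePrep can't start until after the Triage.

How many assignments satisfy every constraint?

Splitting on Standup: it can be 12pm (14), 1pm (22). Listing each branch's schedules as (Triage, VendorCall, DesignReview, Retro, Onboarding, OffsitePrep):
Standup=12pm: (10am,10am,11am,12pm,1pm,11am) (10am,10am,11am,1pm,12pm,11am) (10am,10am,11am,1pm,1pm,11am) (10am,10am,11am,1pm,1pm,12pm) (10am,11am,10am,11am,1pm,12pm) (10am,11am,10am,12pm,1pm,11am) (10am,11am,10am,1pm,12pm,11am) (10am,11am,10am,1pm,1pm,11am) (10am,11am,10am,1pm,1pm,12pm) (10am,11am,11am,1pm,1pm,12pm) (11am,10am,10am,11am,1pm,12pm) (11am,10am,10am,1pm,1pm,12pm) (11am,10am,11am,1pm,1pm,12pm) (11am,11am,10am,1pm,1pm,12pm) — 14.
Standup=1pm: (10am,10am,11am,12pm,12pm,11am) (10am,10am,11am,12pm,1pm,11am) (10am,10am,11am,12pm,1pm,12pm) (10am,10am,11am,1pm,12pm,11am) (10am,11am,10am,11am,1pm,12pm) (10am,11am,10am,12pm,12pm,11am) (10am,11am,10am,12pm,1pm,11am) (10am,11am,10am,12pm,1pm,12pm) (10am,11am,10am,1pm,12pm,11am) (10am,11am,11am,12pm,1pm,12pm) (10am,12pm,10am,11am,12pm,11am) (10am,12pm,10am,11am,1pm,11am) (10am,12pm,10am,11am,1pm,12pm) (10am,12pm,10am,12pm,1pm,11am) (10am,12pm,10am,1pm,12pm,11am) (10am,12pm,11am,12pm,1pm,11am) (10am,12pm,11am,1pm,12pm,11am) (11am,10am,10am,11am,1pm,12pm) (11am,10am,10am,12pm,1pm,12pm) (11am,10am,11am,12pm,1pm,12pm) (11am,11am,10am,12pm,1pm,12pm) (11am,12pm,10am,11am,1pm,12pm) — 22.
Summing: 14 + 22 = 36.

36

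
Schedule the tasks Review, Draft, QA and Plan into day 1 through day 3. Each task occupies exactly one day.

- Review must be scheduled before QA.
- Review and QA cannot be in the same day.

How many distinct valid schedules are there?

Splitting on Review: it can be day 1 (18), day 2 (9). Listing each branch's schedules as (Draft, QA, Plan) by day number:
Review=day 1: (1,2,1) (1,2,2) (1,2,3) (1,3,1) (1,3,2) (1,3,3) (2,2,1) (2,2,2) (2,2,3) (2,3,1) (2,3,2) (2,3,3) (3,2,1) (3,2,2) (3,2,3) (3,3,1) (3,3,2) (3,3,3) — 18.
Review=day 2: (1,3,1) (1,3,2) (1,3,3) (2,3,1) (2,3,2) (2,3,3) (3,3,1) (3,3,2) (3,3,3) — 9.
Summing: 18 + 9 = 27.

27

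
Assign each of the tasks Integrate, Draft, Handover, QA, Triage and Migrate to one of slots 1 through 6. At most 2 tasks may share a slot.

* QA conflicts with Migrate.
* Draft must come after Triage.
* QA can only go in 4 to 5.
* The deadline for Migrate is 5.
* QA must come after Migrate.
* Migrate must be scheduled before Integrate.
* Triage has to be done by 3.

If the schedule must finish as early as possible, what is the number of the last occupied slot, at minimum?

The precedence chain requires at least 2 distinct slots.
With at most 2 per slot and 6 tasks, at least 3 slots are needed.
QA can't be placed before 4, so the schedule must run through at least slot 4.
4 works (last occupied slot: 4): for example QA=4, Draft=2, Triage=1, Integrate=2, Migrate=1, Handover=3.

slot 4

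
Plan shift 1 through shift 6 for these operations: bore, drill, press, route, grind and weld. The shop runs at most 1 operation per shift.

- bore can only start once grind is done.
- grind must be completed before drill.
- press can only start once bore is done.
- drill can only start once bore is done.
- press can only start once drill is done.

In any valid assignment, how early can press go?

shift 4

Precedence pushes press to at least shift 4.
press at shift 4 is achievable: press -> shift 4, bore -> shift 2, weld -> shift 6, route -> shift 5, drill -> shift 3, grind -> shift 1.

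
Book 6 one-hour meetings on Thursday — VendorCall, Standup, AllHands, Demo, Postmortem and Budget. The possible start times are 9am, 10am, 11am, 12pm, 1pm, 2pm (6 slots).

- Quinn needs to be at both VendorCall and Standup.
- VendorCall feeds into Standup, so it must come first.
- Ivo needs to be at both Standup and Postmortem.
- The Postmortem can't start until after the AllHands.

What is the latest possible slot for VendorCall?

1pm

Downstream work caps VendorCall at 1pm.
VendorCall at 1pm is achievable: Standup in 2pm; Postmortem in 10am; VendorCall in 1pm; Demo in 9am; Budget in 9am; AllHands in 9am.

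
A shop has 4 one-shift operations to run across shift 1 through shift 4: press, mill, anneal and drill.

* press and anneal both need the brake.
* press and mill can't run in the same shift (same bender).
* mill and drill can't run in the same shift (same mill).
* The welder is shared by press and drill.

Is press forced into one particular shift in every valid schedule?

No

press can be shift 1 (e.g. mill in shift 2; drill in shift 3; anneal in shift 2; press in shift 1) or shift 2 (e.g. press in shift 2, mill in shift 1, drill in shift 3, anneal in shift 1).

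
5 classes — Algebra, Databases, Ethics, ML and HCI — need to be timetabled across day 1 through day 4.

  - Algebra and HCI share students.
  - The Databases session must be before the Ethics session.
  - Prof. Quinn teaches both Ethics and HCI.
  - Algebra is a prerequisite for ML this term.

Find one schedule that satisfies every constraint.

HCI in day 3, ML in day 2, Ethics in day 2, Databases in day 1, Algebra in day 1

Checking: Algebra(day 1) before ML(day 2); Databases(day 1) before Ethics(day 2); Algebra(day 1) != HCI(day 3); Ethics(day 2) != HCI(day 3).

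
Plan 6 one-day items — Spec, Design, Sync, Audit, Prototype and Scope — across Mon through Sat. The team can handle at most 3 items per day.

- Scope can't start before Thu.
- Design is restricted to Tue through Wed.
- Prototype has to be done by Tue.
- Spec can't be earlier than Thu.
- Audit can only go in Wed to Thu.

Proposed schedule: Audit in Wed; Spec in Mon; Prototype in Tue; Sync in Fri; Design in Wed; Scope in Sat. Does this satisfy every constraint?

Spec can't be earlier than Thu — violated.
Scope can't start before Thu — holds.
Design is restricted to Tue through Wed — holds.
Prototype has to be done by Tue — holds.
Audit can only go in Wed to Thu — holds.
The team can handle at most 3 items per day — holds.

No. Spec can't be earlier than Thu is not satisfied.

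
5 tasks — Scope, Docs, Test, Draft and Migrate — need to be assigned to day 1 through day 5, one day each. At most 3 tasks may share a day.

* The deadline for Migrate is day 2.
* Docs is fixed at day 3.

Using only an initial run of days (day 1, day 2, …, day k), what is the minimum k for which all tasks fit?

3

With at most 3 per day and 5 tasks, at least 2 days are needed.
Docs can't be placed before day 3, so the schedule must run through at least day 3.
3 works (last occupied day: day 3): for example Docs in day 3, Scope in day 1, Test in day 1, Migrate in day 1, Draft in day 2.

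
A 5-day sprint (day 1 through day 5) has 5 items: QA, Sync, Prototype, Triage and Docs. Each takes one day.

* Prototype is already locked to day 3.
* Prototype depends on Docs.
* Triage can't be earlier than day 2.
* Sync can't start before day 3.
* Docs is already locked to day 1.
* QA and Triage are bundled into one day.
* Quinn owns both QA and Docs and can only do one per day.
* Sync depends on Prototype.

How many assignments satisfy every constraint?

8

Splitting on QA: it can be day 2 (2), day 3 (2), day 4 (2), day 5 (2). Listing each branch's schedules as (Sync, Prototype, Triage, Docs) by day number:
QA=day 2: (4,3,2,1) (5,3,2,1) — 2.
QA=day 3: (4,3,3,1) (5,3,3,1) — 2.
QA=day 4: (4,3,4,1) (5,3,4,1) — 2.
QA=day 5: (4,3,5,1) (5,3,5,1) — 2.
Summing: 2 + 2 + 2 + 2 = 8.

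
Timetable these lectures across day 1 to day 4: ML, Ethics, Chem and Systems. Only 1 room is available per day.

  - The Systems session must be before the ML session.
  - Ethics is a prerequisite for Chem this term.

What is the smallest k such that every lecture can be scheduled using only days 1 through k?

4 days

The precedence chain requires at least 2 distinct days.
With at most 1 per day and 4 lectures, at least 4 days are needed.
4 works (last occupied day: day 4): for example Chem -> day 4; Systems -> day 1; ML -> day 2; Ethics -> day 3.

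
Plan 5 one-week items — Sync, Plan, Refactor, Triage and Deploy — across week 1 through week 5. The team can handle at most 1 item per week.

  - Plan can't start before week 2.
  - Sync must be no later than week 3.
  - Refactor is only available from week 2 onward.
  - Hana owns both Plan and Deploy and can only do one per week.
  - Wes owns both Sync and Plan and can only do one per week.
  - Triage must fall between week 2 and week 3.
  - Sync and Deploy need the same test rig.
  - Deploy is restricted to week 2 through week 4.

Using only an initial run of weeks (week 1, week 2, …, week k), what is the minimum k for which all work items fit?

With at most 1 per week and 5 work items, at least 5 weeks are needed.
Plan can't be placed before week 2, so the schedule must run through at least week 2.
5 works (last occupied week: week 5): for example Triage -> week 2, Plan -> week 4, Sync -> week 1, Refactor -> week 5, Deploy -> week 3.

5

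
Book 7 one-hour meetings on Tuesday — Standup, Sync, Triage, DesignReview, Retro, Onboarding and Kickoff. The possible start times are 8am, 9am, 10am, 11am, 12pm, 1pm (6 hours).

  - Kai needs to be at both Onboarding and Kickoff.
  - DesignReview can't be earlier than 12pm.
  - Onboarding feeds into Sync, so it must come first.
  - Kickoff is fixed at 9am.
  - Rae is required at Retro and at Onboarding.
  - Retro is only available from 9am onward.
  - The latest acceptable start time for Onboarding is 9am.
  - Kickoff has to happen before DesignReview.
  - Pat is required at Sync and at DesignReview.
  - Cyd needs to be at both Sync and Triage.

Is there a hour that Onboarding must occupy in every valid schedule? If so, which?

Onboarding's window is 8am–9am.
Kickoff is fixed at 9am, and Onboarding can't share a hour with Kickoff.
So Onboarding must be 8am.

8am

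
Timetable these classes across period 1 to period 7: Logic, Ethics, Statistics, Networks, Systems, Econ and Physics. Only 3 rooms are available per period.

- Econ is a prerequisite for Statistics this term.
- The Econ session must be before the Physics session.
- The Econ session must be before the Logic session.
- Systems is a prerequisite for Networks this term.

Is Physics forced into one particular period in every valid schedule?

No

Physics can be period 2 (e.g. Logic -> period 2; Statistics -> period 2; Ethics -> period 1; Physics -> period 2; Econ -> period 1; Networks -> period 3; Systems -> period 1) or period 3 (e.g. Networks in period 2; Statistics in period 2; Econ in period 1; Physics in period 3; Logic in period 2; Systems in period 1; Ethics in period 1).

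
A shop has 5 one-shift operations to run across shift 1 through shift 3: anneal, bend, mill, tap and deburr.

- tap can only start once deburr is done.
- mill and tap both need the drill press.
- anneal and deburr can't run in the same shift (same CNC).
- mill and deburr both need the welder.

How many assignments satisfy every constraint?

Splitting on anneal: it can be shift 1 (3), shift 2 (6), shift 3 (9). Listing each branch's schedules as (bend, mill, tap, deburr) by shift number:
anneal=shift 1: (1,1,3,2) (2,1,3,2) (3,1,3,2) — 3.
anneal=shift 2: (1,2,3,1) (1,3,2,1) (2,2,3,1) (2,3,2,1) (3,2,3,1) (3,3,2,1) — 6.
anneal=shift 3: (1,1,3,2) (1,2,3,1) (1,3,2,1) (2,1,3,2) (2,2,3,1) (2,3,2,1) (3,1,3,2) (3,2,3,1) (3,3,2,1) — 9.
Summing: 3 + 6 + 9 = 18.

18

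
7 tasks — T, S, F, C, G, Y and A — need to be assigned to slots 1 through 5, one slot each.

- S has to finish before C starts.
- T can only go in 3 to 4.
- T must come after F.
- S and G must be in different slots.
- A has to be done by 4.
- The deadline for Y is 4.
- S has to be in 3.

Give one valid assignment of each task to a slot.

A in 1, F in 1, T in 3, Y in 1, G in 1, C in 4, S in 3

Checking: F(1) before T(3); S(3) before C(4); S(3) != G(1); T=3 in [3,4]; A=1 in [1,4]; S=3 in [3,3]; Y=1 in [1,4].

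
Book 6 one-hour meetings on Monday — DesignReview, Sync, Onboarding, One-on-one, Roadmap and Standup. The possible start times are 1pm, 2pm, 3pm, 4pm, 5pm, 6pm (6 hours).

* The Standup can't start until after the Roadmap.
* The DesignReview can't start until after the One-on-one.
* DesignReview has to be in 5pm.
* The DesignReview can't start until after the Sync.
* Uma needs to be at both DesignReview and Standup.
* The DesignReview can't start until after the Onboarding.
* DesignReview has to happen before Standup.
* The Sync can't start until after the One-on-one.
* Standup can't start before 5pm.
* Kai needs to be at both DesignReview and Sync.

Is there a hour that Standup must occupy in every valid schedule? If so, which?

6pm

Standup's window is 5pm–6pm.
DesignReview is fixed at 5pm, and Standup can't share a hour with DesignReview.
So Standup must be 6pm.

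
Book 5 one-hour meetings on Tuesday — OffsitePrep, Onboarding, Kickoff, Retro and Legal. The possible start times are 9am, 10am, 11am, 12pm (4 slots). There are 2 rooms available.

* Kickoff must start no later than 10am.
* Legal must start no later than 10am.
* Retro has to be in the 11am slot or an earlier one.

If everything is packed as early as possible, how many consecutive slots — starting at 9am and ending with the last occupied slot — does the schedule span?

With at most 2 per slot and 5 meetings, at least 3 slots are needed.
3 works (last occupied slot: 11am): for example Kickoff -> 9am; OffsitePrep -> 10am; Onboarding -> 10am; Retro -> 11am; Legal -> 9am.

3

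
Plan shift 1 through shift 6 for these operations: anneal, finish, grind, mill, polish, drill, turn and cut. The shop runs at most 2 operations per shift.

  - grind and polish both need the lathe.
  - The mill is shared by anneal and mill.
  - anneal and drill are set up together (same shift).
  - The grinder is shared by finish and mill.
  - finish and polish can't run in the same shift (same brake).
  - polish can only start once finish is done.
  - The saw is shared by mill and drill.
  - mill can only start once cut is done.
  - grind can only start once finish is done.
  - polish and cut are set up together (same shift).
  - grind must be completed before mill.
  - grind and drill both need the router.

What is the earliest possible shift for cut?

shift 2

Cut must be in the same shift as polish, which can't be before shift 2, so cut is at least shift 2; downstream work caps cut at shift 5.
cut at shift 2 is achievable: finish -> shift 1; grind -> shift 3; drill -> shift 5; polish -> shift 2; anneal -> shift 5; turn -> shift 1; cut -> shift 2; mill -> shift 4.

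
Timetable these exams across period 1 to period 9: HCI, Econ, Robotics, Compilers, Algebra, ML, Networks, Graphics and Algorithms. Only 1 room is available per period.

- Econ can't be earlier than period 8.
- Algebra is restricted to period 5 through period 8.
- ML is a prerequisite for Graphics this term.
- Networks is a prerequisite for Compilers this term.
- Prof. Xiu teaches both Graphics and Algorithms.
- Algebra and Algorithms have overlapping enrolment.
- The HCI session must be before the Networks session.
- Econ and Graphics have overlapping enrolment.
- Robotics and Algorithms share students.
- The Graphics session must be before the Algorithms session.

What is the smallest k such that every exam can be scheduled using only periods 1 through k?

9 periods

The precedence chain requires at least 3 distinct periods.
With at most 1 per period and 9 exams, at least 9 periods are needed.
Econ can't be placed before period 8, so the schedule must run through at least period 8.
9 works (last occupied period: period 9): for example Networks in period 2; Graphics in period 4; ML in period 3; Robotics in period 9; Econ in period 8; HCI in period 1; Compilers in period 6; Algebra in period 5; Algorithms in period 7.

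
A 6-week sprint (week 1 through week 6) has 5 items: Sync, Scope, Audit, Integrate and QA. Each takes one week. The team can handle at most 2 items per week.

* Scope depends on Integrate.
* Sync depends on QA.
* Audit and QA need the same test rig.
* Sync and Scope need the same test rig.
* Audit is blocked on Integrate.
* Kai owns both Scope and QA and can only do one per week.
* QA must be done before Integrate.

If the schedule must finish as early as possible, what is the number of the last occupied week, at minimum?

The precedence chain requires at least 3 distinct weeks.
With at most 2 per week and 5 tasks, at least 3 weeks are needed.
3 works (last occupied week: week 3): for example Audit=week 3, Scope=week 3, Integrate=week 2, QA=week 1, Sync=week 2.

3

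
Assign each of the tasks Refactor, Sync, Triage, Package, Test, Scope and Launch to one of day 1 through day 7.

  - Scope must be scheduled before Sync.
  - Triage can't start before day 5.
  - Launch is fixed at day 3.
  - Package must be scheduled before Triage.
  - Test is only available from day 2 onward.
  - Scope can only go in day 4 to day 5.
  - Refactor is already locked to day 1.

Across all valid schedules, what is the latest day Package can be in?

day 6

Downstream work caps Package at day 6.
Package at day 6 is achievable: Test=day 2; Refactor=day 1; Scope=day 4; Sync=day 5; Triage=day 7; Launch=day 3; Package=day 6.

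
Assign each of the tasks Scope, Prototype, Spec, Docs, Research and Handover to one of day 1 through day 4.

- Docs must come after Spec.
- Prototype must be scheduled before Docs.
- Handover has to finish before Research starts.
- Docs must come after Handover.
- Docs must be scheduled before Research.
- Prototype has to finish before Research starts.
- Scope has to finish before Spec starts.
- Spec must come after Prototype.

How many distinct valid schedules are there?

2

Enumerating: Prototype=day 1, Spec=day 2, Handover=day 1, Research=day 4, Docs=day 3, Scope=day 1 | Docs=day 3, Handover=day 2, Research=day 4, Spec=day 2, Scope=day 1, Prototype=day 1.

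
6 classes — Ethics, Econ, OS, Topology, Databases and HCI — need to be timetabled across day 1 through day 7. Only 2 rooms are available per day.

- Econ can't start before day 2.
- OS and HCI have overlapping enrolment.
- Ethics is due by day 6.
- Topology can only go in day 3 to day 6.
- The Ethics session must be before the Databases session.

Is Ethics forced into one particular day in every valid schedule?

Ethics can be day 1 (e.g. Databases=day 2, OS=day 1, Ethics=day 1, HCI=day 3, Topology=day 3, Econ=day 2) or day 2 (e.g. Topology -> day 3, HCI -> day 4, Ethics -> day 2, Econ -> day 2, Databases -> day 3, OS -> day 1).

No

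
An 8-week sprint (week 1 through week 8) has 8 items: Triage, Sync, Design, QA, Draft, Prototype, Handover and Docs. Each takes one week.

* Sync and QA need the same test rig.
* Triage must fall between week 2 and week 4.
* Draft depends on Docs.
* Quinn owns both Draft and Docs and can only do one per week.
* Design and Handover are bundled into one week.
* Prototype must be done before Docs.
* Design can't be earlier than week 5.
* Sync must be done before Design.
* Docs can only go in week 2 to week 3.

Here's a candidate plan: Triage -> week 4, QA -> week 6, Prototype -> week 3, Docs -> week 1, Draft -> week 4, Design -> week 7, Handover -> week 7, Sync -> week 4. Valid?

Design and Handover are bundled into one week — holds.
Docs can only go in week 2 to week 3 — violated.
Design can't be earlier than week 5 — holds.
Sync must be done before Design — holds.
Quinn owns both Draft and Docs and can only do one per week — holds.
Triage must fall between week 2 and week 4 — holds.
Prototype must be done before Docs — violated.
Draft depends on Docs — holds.
Sync and QA need the same test rig — holds.

No — it violates: Prototype must be done before Docs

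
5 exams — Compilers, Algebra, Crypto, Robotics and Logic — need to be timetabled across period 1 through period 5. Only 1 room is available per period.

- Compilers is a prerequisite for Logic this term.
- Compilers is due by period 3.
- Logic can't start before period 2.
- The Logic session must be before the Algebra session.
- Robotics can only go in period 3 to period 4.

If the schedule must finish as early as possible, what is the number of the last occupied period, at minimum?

5

The precedence chain requires at least 3 distinct periods.
With at most 1 per period and 5 exams, at least 5 periods are needed.
5 works (last occupied period: period 5): for example Logic -> period 2, Algebra -> period 4, Robotics -> period 3, Compilers -> period 1, Crypto -> period 5.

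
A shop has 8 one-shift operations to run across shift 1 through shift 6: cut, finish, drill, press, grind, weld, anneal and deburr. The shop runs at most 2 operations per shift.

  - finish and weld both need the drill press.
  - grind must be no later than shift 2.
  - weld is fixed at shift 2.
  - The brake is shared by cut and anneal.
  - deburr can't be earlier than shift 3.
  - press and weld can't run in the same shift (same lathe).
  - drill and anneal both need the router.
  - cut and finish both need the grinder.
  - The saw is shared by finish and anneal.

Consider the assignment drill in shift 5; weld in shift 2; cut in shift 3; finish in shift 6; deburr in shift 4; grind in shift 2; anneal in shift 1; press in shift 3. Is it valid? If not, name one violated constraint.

cut and finish both need the grinder — holds.
press and weld can't run in the same shift (same lathe) — holds.
The brake is shared by cut and anneal — holds.
deburr can't be earlier than shift 3 — holds.
The saw is shared by finish and anneal — holds.
drill and anneal both need the router — holds.
weld is fixed at shift 2 — holds.
grind must be no later than shift 2 — holds.
finish and weld both need the drill press — holds.
The shop runs at most 2 operations per shift — holds.

Yes, all constraints hold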